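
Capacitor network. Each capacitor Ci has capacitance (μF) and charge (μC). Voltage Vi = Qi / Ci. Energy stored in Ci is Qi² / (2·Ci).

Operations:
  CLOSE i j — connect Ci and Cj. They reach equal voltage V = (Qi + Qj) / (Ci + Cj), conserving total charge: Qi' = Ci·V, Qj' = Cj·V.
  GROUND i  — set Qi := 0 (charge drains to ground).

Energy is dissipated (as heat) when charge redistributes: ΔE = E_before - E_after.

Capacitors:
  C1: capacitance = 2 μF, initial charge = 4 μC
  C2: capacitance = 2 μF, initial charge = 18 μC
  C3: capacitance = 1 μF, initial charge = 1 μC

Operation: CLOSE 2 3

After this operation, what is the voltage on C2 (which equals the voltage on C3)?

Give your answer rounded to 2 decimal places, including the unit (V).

Answer: 6.33 V

Derivation:
Initial: C1(2μF, Q=4μC, V=2.00V), C2(2μF, Q=18μC, V=9.00V), C3(1μF, Q=1μC, V=1.00V)
Op 1: CLOSE 2-3: Q_total=19.00, C_total=3.00, V=6.33; Q2=12.67, Q3=6.33; dissipated=21.333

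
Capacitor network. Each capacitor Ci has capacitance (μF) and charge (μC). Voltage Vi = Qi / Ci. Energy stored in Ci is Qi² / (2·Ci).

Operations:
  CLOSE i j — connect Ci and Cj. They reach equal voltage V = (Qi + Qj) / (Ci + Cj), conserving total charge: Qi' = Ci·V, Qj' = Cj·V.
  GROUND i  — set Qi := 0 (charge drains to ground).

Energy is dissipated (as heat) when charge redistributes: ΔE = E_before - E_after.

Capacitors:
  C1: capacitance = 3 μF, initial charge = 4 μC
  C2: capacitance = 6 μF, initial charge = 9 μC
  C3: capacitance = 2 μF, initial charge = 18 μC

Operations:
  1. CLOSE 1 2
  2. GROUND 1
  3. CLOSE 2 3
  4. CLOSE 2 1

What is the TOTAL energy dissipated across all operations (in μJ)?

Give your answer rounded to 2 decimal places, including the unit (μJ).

Initial: C1(3μF, Q=4μC, V=1.33V), C2(6μF, Q=9μC, V=1.50V), C3(2μF, Q=18μC, V=9.00V)
Op 1: CLOSE 1-2: Q_total=13.00, C_total=9.00, V=1.44; Q1=4.33, Q2=8.67; dissipated=0.028
Op 2: GROUND 1: Q1=0; energy lost=3.130
Op 3: CLOSE 2-3: Q_total=26.67, C_total=8.00, V=3.33; Q2=20.00, Q3=6.67; dissipated=42.815
Op 4: CLOSE 2-1: Q_total=20.00, C_total=9.00, V=2.22; Q2=13.33, Q1=6.67; dissipated=11.111
Total dissipated: 57.083 μJ

Answer: 57.08 μJ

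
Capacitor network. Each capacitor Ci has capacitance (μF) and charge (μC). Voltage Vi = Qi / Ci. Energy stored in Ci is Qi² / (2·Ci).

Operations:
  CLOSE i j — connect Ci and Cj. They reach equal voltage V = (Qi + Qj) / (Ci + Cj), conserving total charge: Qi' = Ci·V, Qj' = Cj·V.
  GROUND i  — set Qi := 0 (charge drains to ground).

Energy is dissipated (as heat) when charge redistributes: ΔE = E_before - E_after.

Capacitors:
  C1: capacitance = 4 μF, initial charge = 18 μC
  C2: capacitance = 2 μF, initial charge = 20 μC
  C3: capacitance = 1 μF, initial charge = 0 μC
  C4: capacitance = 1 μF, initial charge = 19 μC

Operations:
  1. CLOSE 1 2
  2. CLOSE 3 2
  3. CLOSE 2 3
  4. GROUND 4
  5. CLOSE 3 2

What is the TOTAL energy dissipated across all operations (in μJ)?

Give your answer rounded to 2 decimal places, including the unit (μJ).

Answer: 214.04 μJ

Derivation:
Initial: C1(4μF, Q=18μC, V=4.50V), C2(2μF, Q=20μC, V=10.00V), C3(1μF, Q=0μC, V=0.00V), C4(1μF, Q=19μC, V=19.00V)
Op 1: CLOSE 1-2: Q_total=38.00, C_total=6.00, V=6.33; Q1=25.33, Q2=12.67; dissipated=20.167
Op 2: CLOSE 3-2: Q_total=12.67, C_total=3.00, V=4.22; Q3=4.22, Q2=8.44; dissipated=13.370
Op 3: CLOSE 2-3: Q_total=12.67, C_total=3.00, V=4.22; Q2=8.44, Q3=4.22; dissipated=0.000
Op 4: GROUND 4: Q4=0; energy lost=180.500
Op 5: CLOSE 3-2: Q_total=12.67, C_total=3.00, V=4.22; Q3=4.22, Q2=8.44; dissipated=0.000
Total dissipated: 214.037 μJ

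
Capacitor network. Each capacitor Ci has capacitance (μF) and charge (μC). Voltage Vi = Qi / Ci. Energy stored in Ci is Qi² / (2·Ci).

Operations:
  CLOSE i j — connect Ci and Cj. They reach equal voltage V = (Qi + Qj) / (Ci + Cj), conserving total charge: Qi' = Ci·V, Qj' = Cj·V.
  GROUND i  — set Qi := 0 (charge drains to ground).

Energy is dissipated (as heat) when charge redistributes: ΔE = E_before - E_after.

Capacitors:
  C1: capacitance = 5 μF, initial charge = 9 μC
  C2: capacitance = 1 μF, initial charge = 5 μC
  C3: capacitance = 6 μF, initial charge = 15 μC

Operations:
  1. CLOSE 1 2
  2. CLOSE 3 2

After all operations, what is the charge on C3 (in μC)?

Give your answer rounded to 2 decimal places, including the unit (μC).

Initial: C1(5μF, Q=9μC, V=1.80V), C2(1μF, Q=5μC, V=5.00V), C3(6μF, Q=15μC, V=2.50V)
Op 1: CLOSE 1-2: Q_total=14.00, C_total=6.00, V=2.33; Q1=11.67, Q2=2.33; dissipated=4.267
Op 2: CLOSE 3-2: Q_total=17.33, C_total=7.00, V=2.48; Q3=14.86, Q2=2.48; dissipated=0.012
Final charges: Q1=11.67, Q2=2.48, Q3=14.86

Answer: 14.86 μC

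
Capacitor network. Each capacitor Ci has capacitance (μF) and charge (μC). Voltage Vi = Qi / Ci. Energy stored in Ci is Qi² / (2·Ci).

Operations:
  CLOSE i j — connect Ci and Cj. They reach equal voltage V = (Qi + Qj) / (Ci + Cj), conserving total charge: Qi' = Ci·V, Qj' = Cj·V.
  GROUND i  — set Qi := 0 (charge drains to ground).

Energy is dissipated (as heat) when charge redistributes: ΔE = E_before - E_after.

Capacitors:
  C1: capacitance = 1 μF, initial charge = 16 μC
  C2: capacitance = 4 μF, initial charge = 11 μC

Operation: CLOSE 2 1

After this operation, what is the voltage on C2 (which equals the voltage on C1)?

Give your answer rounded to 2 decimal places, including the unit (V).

Initial: C1(1μF, Q=16μC, V=16.00V), C2(4μF, Q=11μC, V=2.75V)
Op 1: CLOSE 2-1: Q_total=27.00, C_total=5.00, V=5.40; Q2=21.60, Q1=5.40; dissipated=70.225

Answer: 5.40 V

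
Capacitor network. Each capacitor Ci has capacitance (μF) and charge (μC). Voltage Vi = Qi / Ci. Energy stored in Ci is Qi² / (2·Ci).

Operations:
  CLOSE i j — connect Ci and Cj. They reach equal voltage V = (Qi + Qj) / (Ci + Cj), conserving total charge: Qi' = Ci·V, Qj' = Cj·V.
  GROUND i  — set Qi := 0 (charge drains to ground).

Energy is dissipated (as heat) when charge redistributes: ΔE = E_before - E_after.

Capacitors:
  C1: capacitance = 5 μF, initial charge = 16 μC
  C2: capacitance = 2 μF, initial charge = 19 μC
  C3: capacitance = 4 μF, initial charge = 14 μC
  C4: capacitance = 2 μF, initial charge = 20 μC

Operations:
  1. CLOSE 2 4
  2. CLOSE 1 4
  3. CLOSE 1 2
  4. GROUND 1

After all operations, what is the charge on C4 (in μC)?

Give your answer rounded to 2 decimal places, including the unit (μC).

Answer: 10.14 μC

Derivation:
Initial: C1(5μF, Q=16μC, V=3.20V), C2(2μF, Q=19μC, V=9.50V), C3(4μF, Q=14μC, V=3.50V), C4(2μF, Q=20μC, V=10.00V)
Op 1: CLOSE 2-4: Q_total=39.00, C_total=4.00, V=9.75; Q2=19.50, Q4=19.50; dissipated=0.125
Op 2: CLOSE 1-4: Q_total=35.50, C_total=7.00, V=5.07; Q1=25.36, Q4=10.14; dissipated=30.645
Op 3: CLOSE 1-2: Q_total=44.86, C_total=7.00, V=6.41; Q1=32.04, Q2=12.82; dissipated=15.635
Op 4: GROUND 1: Q1=0; energy lost=102.661
Final charges: Q1=0.00, Q2=12.82, Q3=14.00, Q4=10.14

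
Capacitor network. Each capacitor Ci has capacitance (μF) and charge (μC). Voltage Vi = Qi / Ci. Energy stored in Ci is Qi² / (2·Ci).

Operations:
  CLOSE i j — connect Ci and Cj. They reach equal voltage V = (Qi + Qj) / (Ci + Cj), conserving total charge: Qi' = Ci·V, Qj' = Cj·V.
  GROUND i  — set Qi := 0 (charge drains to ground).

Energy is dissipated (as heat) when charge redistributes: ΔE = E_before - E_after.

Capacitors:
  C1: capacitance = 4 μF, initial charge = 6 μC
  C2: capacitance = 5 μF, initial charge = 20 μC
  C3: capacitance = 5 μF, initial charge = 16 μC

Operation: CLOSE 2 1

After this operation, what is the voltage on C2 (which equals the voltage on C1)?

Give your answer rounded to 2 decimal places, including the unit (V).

Answer: 2.89 V

Derivation:
Initial: C1(4μF, Q=6μC, V=1.50V), C2(5μF, Q=20μC, V=4.00V), C3(5μF, Q=16μC, V=3.20V)
Op 1: CLOSE 2-1: Q_total=26.00, C_total=9.00, V=2.89; Q2=14.44, Q1=11.56; dissipated=6.944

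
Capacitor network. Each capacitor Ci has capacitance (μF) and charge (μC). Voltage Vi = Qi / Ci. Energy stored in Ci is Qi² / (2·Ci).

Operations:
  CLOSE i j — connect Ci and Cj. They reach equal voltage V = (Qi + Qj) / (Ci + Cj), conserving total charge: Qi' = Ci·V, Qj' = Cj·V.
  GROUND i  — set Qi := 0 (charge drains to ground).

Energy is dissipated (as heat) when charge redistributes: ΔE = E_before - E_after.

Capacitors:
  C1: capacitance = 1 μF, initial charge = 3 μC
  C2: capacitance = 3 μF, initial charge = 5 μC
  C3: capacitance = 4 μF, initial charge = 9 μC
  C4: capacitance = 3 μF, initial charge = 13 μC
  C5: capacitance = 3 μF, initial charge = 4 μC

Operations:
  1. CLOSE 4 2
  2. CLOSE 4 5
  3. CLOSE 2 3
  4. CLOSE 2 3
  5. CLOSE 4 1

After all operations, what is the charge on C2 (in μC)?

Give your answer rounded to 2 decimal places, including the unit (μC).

Initial: C1(1μF, Q=3μC, V=3.00V), C2(3μF, Q=5μC, V=1.67V), C3(4μF, Q=9μC, V=2.25V), C4(3μF, Q=13μC, V=4.33V), C5(3μF, Q=4μC, V=1.33V)
Op 1: CLOSE 4-2: Q_total=18.00, C_total=6.00, V=3.00; Q4=9.00, Q2=9.00; dissipated=5.333
Op 2: CLOSE 4-5: Q_total=13.00, C_total=6.00, V=2.17; Q4=6.50, Q5=6.50; dissipated=2.083
Op 3: CLOSE 2-3: Q_total=18.00, C_total=7.00, V=2.57; Q2=7.71, Q3=10.29; dissipated=0.482
Op 4: CLOSE 2-3: Q_total=18.00, C_total=7.00, V=2.57; Q2=7.71, Q3=10.29; dissipated=0.000
Op 5: CLOSE 4-1: Q_total=9.50, C_total=4.00, V=2.38; Q4=7.12, Q1=2.38; dissipated=0.260
Final charges: Q1=2.38, Q2=7.71, Q3=10.29, Q4=7.12, Q5=6.50

Answer: 7.71 μC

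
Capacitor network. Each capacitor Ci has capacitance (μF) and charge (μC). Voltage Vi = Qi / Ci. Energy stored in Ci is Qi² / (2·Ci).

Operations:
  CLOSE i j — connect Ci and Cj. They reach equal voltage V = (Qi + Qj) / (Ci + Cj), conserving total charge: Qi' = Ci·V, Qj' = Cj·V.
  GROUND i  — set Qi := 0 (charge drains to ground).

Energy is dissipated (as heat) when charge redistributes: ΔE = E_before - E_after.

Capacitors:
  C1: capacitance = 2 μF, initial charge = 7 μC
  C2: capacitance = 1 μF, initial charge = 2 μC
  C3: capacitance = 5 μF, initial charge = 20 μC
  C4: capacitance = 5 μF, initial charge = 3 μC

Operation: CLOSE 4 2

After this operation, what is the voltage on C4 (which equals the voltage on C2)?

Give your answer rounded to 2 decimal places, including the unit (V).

Answer: 0.83 V

Derivation:
Initial: C1(2μF, Q=7μC, V=3.50V), C2(1μF, Q=2μC, V=2.00V), C3(5μF, Q=20μC, V=4.00V), C4(5μF, Q=3μC, V=0.60V)
Op 1: CLOSE 4-2: Q_total=5.00, C_total=6.00, V=0.83; Q4=4.17, Q2=0.83; dissipated=0.817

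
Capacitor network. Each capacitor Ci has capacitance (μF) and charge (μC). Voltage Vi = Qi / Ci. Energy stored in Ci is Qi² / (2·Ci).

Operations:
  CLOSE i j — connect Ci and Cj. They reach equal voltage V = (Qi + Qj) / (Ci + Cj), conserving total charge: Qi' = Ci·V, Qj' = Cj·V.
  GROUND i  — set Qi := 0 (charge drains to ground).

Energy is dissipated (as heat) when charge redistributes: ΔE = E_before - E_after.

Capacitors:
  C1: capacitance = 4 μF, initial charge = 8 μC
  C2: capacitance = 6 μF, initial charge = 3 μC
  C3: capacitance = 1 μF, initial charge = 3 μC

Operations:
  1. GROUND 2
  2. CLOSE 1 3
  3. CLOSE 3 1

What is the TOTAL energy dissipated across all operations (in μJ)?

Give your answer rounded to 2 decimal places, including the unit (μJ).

Initial: C1(4μF, Q=8μC, V=2.00V), C2(6μF, Q=3μC, V=0.50V), C3(1μF, Q=3μC, V=3.00V)
Op 1: GROUND 2: Q2=0; energy lost=0.750
Op 2: CLOSE 1-3: Q_total=11.00, C_total=5.00, V=2.20; Q1=8.80, Q3=2.20; dissipated=0.400
Op 3: CLOSE 3-1: Q_total=11.00, C_total=5.00, V=2.20; Q3=2.20, Q1=8.80; dissipated=0.000
Total dissipated: 1.150 μJ

Answer: 1.15 μJ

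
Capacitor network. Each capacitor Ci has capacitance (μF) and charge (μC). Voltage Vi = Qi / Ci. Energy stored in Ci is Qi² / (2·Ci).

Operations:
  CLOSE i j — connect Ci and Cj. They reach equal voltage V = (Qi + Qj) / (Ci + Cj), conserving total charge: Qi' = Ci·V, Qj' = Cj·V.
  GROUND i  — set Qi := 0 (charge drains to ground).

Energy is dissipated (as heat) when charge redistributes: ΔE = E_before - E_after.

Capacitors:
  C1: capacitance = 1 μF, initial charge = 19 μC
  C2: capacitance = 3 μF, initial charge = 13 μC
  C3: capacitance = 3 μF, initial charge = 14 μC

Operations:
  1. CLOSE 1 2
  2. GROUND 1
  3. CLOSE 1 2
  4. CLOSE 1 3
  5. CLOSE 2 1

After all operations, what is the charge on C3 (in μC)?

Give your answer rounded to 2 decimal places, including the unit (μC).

Initial: C1(1μF, Q=19μC, V=19.00V), C2(3μF, Q=13μC, V=4.33V), C3(3μF, Q=14μC, V=4.67V)
Op 1: CLOSE 1-2: Q_total=32.00, C_total=4.00, V=8.00; Q1=8.00, Q2=24.00; dissipated=80.667
Op 2: GROUND 1: Q1=0; energy lost=32.000
Op 3: CLOSE 1-2: Q_total=24.00, C_total=4.00, V=6.00; Q1=6.00, Q2=18.00; dissipated=24.000
Op 4: CLOSE 1-3: Q_total=20.00, C_total=4.00, V=5.00; Q1=5.00, Q3=15.00; dissipated=0.667
Op 5: CLOSE 2-1: Q_total=23.00, C_total=4.00, V=5.75; Q2=17.25, Q1=5.75; dissipated=0.375
Final charges: Q1=5.75, Q2=17.25, Q3=15.00

Answer: 15.00 μC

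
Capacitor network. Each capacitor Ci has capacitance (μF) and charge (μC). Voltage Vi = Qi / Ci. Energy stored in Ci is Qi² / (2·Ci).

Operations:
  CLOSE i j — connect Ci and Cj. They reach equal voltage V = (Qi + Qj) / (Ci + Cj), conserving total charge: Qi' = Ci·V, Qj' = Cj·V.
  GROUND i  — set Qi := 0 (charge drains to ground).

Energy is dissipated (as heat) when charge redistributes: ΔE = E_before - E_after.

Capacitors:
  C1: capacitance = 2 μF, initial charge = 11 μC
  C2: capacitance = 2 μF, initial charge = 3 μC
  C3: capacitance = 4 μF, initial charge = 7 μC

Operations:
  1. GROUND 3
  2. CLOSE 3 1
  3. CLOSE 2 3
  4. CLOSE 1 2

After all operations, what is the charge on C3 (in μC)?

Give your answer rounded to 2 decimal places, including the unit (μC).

Initial: C1(2μF, Q=11μC, V=5.50V), C2(2μF, Q=3μC, V=1.50V), C3(4μF, Q=7μC, V=1.75V)
Op 1: GROUND 3: Q3=0; energy lost=6.125
Op 2: CLOSE 3-1: Q_total=11.00, C_total=6.00, V=1.83; Q3=7.33, Q1=3.67; dissipated=20.167
Op 3: CLOSE 2-3: Q_total=10.33, C_total=6.00, V=1.72; Q2=3.44, Q3=6.89; dissipated=0.074
Op 4: CLOSE 1-2: Q_total=7.11, C_total=4.00, V=1.78; Q1=3.56, Q2=3.56; dissipated=0.006
Final charges: Q1=3.56, Q2=3.56, Q3=6.89

Answer: 6.89 μC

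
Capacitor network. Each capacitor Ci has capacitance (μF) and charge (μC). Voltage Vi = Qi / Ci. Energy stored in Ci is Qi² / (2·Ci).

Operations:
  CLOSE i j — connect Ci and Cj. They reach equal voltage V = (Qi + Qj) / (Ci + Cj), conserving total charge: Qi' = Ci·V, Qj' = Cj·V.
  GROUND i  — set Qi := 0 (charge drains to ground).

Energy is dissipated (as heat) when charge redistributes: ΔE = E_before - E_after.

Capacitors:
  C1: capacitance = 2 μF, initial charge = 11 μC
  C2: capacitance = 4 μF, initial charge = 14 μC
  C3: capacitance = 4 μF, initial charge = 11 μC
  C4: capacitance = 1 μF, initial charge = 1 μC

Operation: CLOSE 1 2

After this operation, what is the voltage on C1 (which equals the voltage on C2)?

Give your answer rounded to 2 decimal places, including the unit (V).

Initial: C1(2μF, Q=11μC, V=5.50V), C2(4μF, Q=14μC, V=3.50V), C3(4μF, Q=11μC, V=2.75V), C4(1μF, Q=1μC, V=1.00V)
Op 1: CLOSE 1-2: Q_total=25.00, C_total=6.00, V=4.17; Q1=8.33, Q2=16.67; dissipated=2.667

Answer: 4.17 V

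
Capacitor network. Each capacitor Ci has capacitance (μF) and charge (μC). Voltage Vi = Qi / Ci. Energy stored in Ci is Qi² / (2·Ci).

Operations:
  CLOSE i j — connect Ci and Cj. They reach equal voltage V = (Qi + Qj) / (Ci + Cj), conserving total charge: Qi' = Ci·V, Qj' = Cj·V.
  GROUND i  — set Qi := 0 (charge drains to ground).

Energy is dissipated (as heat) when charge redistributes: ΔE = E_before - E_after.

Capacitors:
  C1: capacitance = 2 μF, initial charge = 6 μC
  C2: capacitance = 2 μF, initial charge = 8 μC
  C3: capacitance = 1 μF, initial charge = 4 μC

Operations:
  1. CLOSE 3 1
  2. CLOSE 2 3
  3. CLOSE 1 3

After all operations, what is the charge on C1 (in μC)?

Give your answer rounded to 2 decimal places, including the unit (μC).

Answer: 6.96 μC

Derivation:
Initial: C1(2μF, Q=6μC, V=3.00V), C2(2μF, Q=8μC, V=4.00V), C3(1μF, Q=4μC, V=4.00V)
Op 1: CLOSE 3-1: Q_total=10.00, C_total=3.00, V=3.33; Q3=3.33, Q1=6.67; dissipated=0.333
Op 2: CLOSE 2-3: Q_total=11.33, C_total=3.00, V=3.78; Q2=7.56, Q3=3.78; dissipated=0.148
Op 3: CLOSE 1-3: Q_total=10.44, C_total=3.00, V=3.48; Q1=6.96, Q3=3.48; dissipated=0.066
Final charges: Q1=6.96, Q2=7.56, Q3=3.48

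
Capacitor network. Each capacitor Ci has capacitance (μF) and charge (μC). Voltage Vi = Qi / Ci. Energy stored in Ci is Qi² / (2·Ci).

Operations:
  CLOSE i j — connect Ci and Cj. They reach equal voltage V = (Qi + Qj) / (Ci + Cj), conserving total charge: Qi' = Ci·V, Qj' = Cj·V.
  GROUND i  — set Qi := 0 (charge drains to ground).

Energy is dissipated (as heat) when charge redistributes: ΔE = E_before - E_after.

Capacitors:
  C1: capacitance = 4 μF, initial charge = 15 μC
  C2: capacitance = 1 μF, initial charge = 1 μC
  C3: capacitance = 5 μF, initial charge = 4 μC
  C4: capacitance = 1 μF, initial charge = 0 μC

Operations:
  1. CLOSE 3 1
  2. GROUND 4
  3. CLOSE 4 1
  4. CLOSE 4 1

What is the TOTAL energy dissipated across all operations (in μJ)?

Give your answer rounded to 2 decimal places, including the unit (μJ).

Initial: C1(4μF, Q=15μC, V=3.75V), C2(1μF, Q=1μC, V=1.00V), C3(5μF, Q=4μC, V=0.80V), C4(1μF, Q=0μC, V=0.00V)
Op 1: CLOSE 3-1: Q_total=19.00, C_total=9.00, V=2.11; Q3=10.56, Q1=8.44; dissipated=9.669
Op 2: GROUND 4: Q4=0; energy lost=0.000
Op 3: CLOSE 4-1: Q_total=8.44, C_total=5.00, V=1.69; Q4=1.69, Q1=6.76; dissipated=1.783
Op 4: CLOSE 4-1: Q_total=8.44, C_total=5.00, V=1.69; Q4=1.69, Q1=6.76; dissipated=0.000
Total dissipated: 11.452 μJ

Answer: 11.45 μJ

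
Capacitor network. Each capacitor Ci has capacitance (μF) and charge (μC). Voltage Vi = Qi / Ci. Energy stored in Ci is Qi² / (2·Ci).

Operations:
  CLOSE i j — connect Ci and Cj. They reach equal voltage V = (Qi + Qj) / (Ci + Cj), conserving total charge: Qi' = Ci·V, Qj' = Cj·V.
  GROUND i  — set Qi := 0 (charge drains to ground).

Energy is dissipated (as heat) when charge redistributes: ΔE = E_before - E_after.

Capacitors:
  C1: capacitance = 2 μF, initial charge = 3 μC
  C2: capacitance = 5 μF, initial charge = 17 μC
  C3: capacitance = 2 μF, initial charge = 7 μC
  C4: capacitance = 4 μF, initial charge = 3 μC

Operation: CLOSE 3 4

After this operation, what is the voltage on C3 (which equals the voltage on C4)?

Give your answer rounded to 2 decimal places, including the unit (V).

Answer: 1.67 V

Derivation:
Initial: C1(2μF, Q=3μC, V=1.50V), C2(5μF, Q=17μC, V=3.40V), C3(2μF, Q=7μC, V=3.50V), C4(4μF, Q=3μC, V=0.75V)
Op 1: CLOSE 3-4: Q_total=10.00, C_total=6.00, V=1.67; Q3=3.33, Q4=6.67; dissipated=5.042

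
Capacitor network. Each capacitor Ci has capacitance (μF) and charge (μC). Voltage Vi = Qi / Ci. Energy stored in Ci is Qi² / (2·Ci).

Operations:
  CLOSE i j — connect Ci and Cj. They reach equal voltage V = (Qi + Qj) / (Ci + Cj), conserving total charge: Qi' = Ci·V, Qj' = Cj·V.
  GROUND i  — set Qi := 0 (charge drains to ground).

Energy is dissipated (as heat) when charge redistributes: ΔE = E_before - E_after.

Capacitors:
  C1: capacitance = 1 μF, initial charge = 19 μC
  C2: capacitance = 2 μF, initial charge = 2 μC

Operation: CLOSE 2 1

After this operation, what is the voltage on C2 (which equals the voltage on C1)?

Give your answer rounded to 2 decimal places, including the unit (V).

Answer: 7.00 V

Derivation:
Initial: C1(1μF, Q=19μC, V=19.00V), C2(2μF, Q=2μC, V=1.00V)
Op 1: CLOSE 2-1: Q_total=21.00, C_total=3.00, V=7.00; Q2=14.00, Q1=7.00; dissipated=108.000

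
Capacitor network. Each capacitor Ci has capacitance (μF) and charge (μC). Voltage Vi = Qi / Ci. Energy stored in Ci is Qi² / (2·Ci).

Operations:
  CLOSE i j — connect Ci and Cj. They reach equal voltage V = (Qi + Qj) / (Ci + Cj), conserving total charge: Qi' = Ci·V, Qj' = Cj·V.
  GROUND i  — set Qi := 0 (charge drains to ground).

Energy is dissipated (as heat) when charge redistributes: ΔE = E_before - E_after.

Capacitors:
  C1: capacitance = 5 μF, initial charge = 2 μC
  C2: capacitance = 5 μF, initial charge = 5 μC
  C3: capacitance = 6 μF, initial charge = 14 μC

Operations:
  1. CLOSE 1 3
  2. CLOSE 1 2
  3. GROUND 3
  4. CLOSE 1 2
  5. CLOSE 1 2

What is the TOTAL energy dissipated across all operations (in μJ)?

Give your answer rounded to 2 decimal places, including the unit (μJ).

Answer: 11.70 μJ

Derivation:
Initial: C1(5μF, Q=2μC, V=0.40V), C2(5μF, Q=5μC, V=1.00V), C3(6μF, Q=14μC, V=2.33V)
Op 1: CLOSE 1-3: Q_total=16.00, C_total=11.00, V=1.45; Q1=7.27, Q3=8.73; dissipated=5.097
Op 2: CLOSE 1-2: Q_total=12.27, C_total=10.00, V=1.23; Q1=6.14, Q2=6.14; dissipated=0.258
Op 3: GROUND 3: Q3=0; energy lost=6.347
Op 4: CLOSE 1-2: Q_total=12.27, C_total=10.00, V=1.23; Q1=6.14, Q2=6.14; dissipated=0.000
Op 5: CLOSE 1-2: Q_total=12.27, C_total=10.00, V=1.23; Q1=6.14, Q2=6.14; dissipated=0.000
Total dissipated: 11.702 μJ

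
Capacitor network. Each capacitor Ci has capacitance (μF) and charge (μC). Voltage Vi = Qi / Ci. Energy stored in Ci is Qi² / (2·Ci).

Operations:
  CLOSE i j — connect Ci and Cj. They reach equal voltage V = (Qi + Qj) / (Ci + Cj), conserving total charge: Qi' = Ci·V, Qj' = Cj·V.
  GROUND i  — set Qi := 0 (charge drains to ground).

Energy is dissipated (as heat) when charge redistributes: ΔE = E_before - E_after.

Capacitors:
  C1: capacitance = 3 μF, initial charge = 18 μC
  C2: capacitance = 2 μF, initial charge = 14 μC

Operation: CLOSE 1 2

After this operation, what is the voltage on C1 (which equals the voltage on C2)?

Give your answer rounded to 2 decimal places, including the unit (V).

Answer: 6.40 V

Derivation:
Initial: C1(3μF, Q=18μC, V=6.00V), C2(2μF, Q=14μC, V=7.00V)
Op 1: CLOSE 1-2: Q_total=32.00, C_total=5.00, V=6.40; Q1=19.20, Q2=12.80; dissipated=0.600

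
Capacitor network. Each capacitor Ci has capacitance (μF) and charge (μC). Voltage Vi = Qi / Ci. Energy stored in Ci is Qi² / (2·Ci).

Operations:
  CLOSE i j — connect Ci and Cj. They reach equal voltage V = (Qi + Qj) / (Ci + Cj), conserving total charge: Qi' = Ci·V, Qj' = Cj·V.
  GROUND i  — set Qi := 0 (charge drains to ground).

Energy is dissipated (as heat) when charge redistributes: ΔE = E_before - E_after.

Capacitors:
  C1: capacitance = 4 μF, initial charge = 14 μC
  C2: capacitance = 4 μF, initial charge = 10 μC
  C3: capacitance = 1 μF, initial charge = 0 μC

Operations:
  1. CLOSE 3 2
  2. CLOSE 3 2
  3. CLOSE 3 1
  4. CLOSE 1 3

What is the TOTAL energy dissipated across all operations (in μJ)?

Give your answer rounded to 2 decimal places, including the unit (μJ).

Answer: 3.40 μJ

Derivation:
Initial: C1(4μF, Q=14μC, V=3.50V), C2(4μF, Q=10μC, V=2.50V), C3(1μF, Q=0μC, V=0.00V)
Op 1: CLOSE 3-2: Q_total=10.00, C_total=5.00, V=2.00; Q3=2.00, Q2=8.00; dissipated=2.500
Op 2: CLOSE 3-2: Q_total=10.00, C_total=5.00, V=2.00; Q3=2.00, Q2=8.00; dissipated=0.000
Op 3: CLOSE 3-1: Q_total=16.00, C_total=5.00, V=3.20; Q3=3.20, Q1=12.80; dissipated=0.900
Op 4: CLOSE 1-3: Q_total=16.00, C_total=5.00, V=3.20; Q1=12.80, Q3=3.20; dissipated=0.000
Total dissipated: 3.400 μJ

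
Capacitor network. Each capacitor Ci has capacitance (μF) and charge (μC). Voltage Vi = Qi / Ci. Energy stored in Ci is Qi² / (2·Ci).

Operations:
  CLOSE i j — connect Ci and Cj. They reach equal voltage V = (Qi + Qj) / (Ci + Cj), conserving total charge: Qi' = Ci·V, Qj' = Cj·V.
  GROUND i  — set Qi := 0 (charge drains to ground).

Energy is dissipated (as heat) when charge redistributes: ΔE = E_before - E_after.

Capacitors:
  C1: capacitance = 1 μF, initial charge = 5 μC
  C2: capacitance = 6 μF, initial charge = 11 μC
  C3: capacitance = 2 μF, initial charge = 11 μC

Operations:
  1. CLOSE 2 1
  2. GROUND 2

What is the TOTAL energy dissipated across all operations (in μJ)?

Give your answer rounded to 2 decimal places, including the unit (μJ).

Answer: 19.97 μJ

Derivation:
Initial: C1(1μF, Q=5μC, V=5.00V), C2(6μF, Q=11μC, V=1.83V), C3(2μF, Q=11μC, V=5.50V)
Op 1: CLOSE 2-1: Q_total=16.00, C_total=7.00, V=2.29; Q2=13.71, Q1=2.29; dissipated=4.298
Op 2: GROUND 2: Q2=0; energy lost=15.673
Total dissipated: 19.971 μJ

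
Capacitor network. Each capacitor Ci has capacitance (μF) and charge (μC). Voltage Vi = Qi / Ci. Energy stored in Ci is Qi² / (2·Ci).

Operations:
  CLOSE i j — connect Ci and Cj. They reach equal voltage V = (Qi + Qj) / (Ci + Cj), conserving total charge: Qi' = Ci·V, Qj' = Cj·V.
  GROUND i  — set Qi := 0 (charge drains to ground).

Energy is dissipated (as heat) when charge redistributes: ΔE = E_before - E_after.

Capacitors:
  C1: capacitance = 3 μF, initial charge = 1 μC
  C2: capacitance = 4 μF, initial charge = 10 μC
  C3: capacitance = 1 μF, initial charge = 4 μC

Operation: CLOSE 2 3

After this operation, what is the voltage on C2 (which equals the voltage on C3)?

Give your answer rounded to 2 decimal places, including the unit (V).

Initial: C1(3μF, Q=1μC, V=0.33V), C2(4μF, Q=10μC, V=2.50V), C3(1μF, Q=4μC, V=4.00V)
Op 1: CLOSE 2-3: Q_total=14.00, C_total=5.00, V=2.80; Q2=11.20, Q3=2.80; dissipated=0.900

Answer: 2.80 V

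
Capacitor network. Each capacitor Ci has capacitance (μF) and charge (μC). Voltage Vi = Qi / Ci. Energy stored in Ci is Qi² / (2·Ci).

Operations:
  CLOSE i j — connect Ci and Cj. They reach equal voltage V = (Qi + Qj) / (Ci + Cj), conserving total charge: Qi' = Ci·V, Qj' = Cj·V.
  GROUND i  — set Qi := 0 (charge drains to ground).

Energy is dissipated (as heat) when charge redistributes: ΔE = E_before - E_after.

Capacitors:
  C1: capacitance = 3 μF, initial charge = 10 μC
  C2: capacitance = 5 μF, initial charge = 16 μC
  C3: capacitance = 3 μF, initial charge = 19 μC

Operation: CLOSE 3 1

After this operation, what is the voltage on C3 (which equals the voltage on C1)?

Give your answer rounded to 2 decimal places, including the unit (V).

Initial: C1(3μF, Q=10μC, V=3.33V), C2(5μF, Q=16μC, V=3.20V), C3(3μF, Q=19μC, V=6.33V)
Op 1: CLOSE 3-1: Q_total=29.00, C_total=6.00, V=4.83; Q3=14.50, Q1=14.50; dissipated=6.750

Answer: 4.83 V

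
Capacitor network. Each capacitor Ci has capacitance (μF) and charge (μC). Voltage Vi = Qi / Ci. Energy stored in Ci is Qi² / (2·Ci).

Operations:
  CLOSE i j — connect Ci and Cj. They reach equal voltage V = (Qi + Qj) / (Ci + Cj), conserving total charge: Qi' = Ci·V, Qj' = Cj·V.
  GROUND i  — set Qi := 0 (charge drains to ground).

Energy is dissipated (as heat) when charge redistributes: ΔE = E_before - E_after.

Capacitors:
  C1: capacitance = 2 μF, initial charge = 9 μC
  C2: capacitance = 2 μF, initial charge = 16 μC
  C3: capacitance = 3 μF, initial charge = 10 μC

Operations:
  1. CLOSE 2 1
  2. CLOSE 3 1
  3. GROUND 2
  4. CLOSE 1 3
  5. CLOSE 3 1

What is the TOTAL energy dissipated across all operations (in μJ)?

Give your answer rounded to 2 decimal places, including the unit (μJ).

Initial: C1(2μF, Q=9μC, V=4.50V), C2(2μF, Q=16μC, V=8.00V), C3(3μF, Q=10μC, V=3.33V)
Op 1: CLOSE 2-1: Q_total=25.00, C_total=4.00, V=6.25; Q2=12.50, Q1=12.50; dissipated=6.125
Op 2: CLOSE 3-1: Q_total=22.50, C_total=5.00, V=4.50; Q3=13.50, Q1=9.00; dissipated=5.104
Op 3: GROUND 2: Q2=0; energy lost=39.062
Op 4: CLOSE 1-3: Q_total=22.50, C_total=5.00, V=4.50; Q1=9.00, Q3=13.50; dissipated=0.000
Op 5: CLOSE 3-1: Q_total=22.50, C_total=5.00, V=4.50; Q3=13.50, Q1=9.00; dissipated=0.000
Total dissipated: 50.292 μJ

Answer: 50.29 μJ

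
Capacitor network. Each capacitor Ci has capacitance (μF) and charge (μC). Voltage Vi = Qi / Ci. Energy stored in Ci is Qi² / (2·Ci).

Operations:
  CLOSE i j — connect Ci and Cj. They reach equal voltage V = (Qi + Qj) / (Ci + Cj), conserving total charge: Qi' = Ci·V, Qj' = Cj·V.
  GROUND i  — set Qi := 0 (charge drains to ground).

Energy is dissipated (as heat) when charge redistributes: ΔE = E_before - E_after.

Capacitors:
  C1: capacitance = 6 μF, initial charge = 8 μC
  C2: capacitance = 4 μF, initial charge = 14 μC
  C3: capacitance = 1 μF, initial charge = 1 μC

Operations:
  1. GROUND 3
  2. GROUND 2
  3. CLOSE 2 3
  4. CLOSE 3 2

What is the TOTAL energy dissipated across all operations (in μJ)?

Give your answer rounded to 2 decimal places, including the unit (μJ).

Answer: 25.00 μJ

Derivation:
Initial: C1(6μF, Q=8μC, V=1.33V), C2(4μF, Q=14μC, V=3.50V), C3(1μF, Q=1μC, V=1.00V)
Op 1: GROUND 3: Q3=0; energy lost=0.500
Op 2: GROUND 2: Q2=0; energy lost=24.500
Op 3: CLOSE 2-3: Q_total=0.00, C_total=5.00, V=0.00; Q2=0.00, Q3=0.00; dissipated=0.000
Op 4: CLOSE 3-2: Q_total=0.00, C_total=5.00, V=0.00; Q3=0.00, Q2=0.00; dissipated=0.000
Total dissipated: 25.000 μJ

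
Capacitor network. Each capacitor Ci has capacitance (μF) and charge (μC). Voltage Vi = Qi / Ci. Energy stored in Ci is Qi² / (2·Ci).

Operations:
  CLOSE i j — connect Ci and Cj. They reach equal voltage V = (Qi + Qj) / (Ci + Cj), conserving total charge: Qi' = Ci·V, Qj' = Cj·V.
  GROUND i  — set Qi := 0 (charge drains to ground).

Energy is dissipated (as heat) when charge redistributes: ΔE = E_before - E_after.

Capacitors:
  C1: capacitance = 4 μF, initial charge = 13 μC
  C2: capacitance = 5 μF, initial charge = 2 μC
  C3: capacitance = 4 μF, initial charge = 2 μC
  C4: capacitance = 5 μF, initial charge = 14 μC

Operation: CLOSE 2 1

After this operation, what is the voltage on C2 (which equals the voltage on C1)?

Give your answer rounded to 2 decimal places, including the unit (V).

Initial: C1(4μF, Q=13μC, V=3.25V), C2(5μF, Q=2μC, V=0.40V), C3(4μF, Q=2μC, V=0.50V), C4(5μF, Q=14μC, V=2.80V)
Op 1: CLOSE 2-1: Q_total=15.00, C_total=9.00, V=1.67; Q2=8.33, Q1=6.67; dissipated=9.025

Answer: 1.67 V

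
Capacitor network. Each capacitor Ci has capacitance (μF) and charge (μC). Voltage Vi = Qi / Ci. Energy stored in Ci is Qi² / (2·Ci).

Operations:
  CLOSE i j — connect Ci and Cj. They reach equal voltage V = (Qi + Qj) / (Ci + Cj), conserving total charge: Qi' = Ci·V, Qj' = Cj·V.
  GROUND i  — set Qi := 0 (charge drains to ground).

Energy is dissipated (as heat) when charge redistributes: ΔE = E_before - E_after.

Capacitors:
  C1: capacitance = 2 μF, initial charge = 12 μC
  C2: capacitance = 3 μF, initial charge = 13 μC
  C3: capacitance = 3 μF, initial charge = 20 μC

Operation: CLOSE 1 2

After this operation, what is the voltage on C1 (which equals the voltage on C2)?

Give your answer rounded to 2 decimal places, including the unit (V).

Answer: 5.00 V

Derivation:
Initial: C1(2μF, Q=12μC, V=6.00V), C2(3μF, Q=13μC, V=4.33V), C3(3μF, Q=20μC, V=6.67V)
Op 1: CLOSE 1-2: Q_total=25.00, C_total=5.00, V=5.00; Q1=10.00, Q2=15.00; dissipated=1.667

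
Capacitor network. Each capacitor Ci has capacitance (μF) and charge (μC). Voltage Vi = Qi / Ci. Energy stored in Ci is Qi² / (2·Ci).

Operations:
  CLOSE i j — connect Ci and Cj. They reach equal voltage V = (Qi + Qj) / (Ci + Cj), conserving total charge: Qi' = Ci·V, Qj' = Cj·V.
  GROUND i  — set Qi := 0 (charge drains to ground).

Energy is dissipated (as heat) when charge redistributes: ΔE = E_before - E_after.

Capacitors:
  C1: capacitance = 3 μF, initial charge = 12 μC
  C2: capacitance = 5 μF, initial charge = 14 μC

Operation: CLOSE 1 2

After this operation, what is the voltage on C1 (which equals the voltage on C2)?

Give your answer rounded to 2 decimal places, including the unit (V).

Initial: C1(3μF, Q=12μC, V=4.00V), C2(5μF, Q=14μC, V=2.80V)
Op 1: CLOSE 1-2: Q_total=26.00, C_total=8.00, V=3.25; Q1=9.75, Q2=16.25; dissipated=1.350

Answer: 3.25 V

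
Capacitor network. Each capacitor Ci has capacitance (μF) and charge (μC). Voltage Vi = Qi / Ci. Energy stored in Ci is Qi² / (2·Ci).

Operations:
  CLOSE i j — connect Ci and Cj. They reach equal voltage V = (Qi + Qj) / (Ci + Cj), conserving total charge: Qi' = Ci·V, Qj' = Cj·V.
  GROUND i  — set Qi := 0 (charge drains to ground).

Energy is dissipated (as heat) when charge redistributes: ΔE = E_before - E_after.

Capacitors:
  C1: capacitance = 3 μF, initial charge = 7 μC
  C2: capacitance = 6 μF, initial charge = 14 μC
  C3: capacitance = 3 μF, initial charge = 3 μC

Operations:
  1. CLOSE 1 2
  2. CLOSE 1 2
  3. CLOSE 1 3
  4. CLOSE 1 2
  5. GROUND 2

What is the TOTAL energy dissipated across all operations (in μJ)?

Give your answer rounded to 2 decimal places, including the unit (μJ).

Initial: C1(3μF, Q=7μC, V=2.33V), C2(6μF, Q=14μC, V=2.33V), C3(3μF, Q=3μC, V=1.00V)
Op 1: CLOSE 1-2: Q_total=21.00, C_total=9.00, V=2.33; Q1=7.00, Q2=14.00; dissipated=0.000
Op 2: CLOSE 1-2: Q_total=21.00, C_total=9.00, V=2.33; Q1=7.00, Q2=14.00; dissipated=0.000
Op 3: CLOSE 1-3: Q_total=10.00, C_total=6.00, V=1.67; Q1=5.00, Q3=5.00; dissipated=1.333
Op 4: CLOSE 1-2: Q_total=19.00, C_total=9.00, V=2.11; Q1=6.33, Q2=12.67; dissipated=0.444
Op 5: GROUND 2: Q2=0; energy lost=13.370
Total dissipated: 15.148 μJ

Answer: 15.15 μJ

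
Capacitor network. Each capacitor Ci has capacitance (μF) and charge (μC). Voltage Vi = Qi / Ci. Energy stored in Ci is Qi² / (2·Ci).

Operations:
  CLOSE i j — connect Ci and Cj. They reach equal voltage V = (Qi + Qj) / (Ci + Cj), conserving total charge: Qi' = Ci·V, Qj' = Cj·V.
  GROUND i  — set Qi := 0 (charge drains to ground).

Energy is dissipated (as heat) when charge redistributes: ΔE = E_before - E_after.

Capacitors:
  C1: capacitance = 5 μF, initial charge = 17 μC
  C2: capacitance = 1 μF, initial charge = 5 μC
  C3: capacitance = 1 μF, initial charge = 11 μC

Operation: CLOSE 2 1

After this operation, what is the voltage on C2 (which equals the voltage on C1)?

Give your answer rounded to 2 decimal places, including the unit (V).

Answer: 3.67 V

Derivation:
Initial: C1(5μF, Q=17μC, V=3.40V), C2(1μF, Q=5μC, V=5.00V), C3(1μF, Q=11μC, V=11.00V)
Op 1: CLOSE 2-1: Q_total=22.00, C_total=6.00, V=3.67; Q2=3.67, Q1=18.33; dissipated=1.067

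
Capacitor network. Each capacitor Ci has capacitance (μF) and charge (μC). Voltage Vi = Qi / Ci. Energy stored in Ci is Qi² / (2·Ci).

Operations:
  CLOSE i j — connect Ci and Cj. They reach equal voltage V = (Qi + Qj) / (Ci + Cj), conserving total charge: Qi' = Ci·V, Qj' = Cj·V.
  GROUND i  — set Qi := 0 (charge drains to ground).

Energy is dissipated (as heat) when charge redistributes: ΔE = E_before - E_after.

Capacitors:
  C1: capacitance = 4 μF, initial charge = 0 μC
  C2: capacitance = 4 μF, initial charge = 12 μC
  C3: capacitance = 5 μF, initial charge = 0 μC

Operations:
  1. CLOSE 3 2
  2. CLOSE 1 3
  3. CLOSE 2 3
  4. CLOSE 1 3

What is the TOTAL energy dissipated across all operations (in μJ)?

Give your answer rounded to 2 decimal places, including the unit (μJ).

Initial: C1(4μF, Q=0μC, V=0.00V), C2(4μF, Q=12μC, V=3.00V), C3(5μF, Q=0μC, V=0.00V)
Op 1: CLOSE 3-2: Q_total=12.00, C_total=9.00, V=1.33; Q3=6.67, Q2=5.33; dissipated=10.000
Op 2: CLOSE 1-3: Q_total=6.67, C_total=9.00, V=0.74; Q1=2.96, Q3=3.70; dissipated=1.975
Op 3: CLOSE 2-3: Q_total=9.04, C_total=9.00, V=1.00; Q2=4.02, Q3=5.02; dissipated=0.390
Op 4: CLOSE 1-3: Q_total=7.98, C_total=9.00, V=0.89; Q1=3.55, Q3=4.44; dissipated=0.077
Total dissipated: 12.443 μJ

Answer: 12.44 μJ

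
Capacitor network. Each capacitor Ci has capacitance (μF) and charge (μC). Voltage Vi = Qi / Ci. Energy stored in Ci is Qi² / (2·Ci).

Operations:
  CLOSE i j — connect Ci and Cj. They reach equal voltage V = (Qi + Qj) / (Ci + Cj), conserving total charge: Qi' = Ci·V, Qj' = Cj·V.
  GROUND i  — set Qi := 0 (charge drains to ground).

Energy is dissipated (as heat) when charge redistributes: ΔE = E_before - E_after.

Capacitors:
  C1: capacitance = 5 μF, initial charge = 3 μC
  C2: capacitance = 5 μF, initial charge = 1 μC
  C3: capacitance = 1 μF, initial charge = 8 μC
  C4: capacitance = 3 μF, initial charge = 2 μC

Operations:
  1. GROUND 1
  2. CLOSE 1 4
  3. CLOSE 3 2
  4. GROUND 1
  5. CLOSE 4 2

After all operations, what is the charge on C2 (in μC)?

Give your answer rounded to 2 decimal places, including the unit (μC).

Answer: 5.16 μC

Derivation:
Initial: C1(5μF, Q=3μC, V=0.60V), C2(5μF, Q=1μC, V=0.20V), C3(1μF, Q=8μC, V=8.00V), C4(3μF, Q=2μC, V=0.67V)
Op 1: GROUND 1: Q1=0; energy lost=0.900
Op 2: CLOSE 1-4: Q_total=2.00, C_total=8.00, V=0.25; Q1=1.25, Q4=0.75; dissipated=0.417
Op 3: CLOSE 3-2: Q_total=9.00, C_total=6.00, V=1.50; Q3=1.50, Q2=7.50; dissipated=25.350
Op 4: GROUND 1: Q1=0; energy lost=0.156
Op 5: CLOSE 4-2: Q_total=8.25, C_total=8.00, V=1.03; Q4=3.09, Q2=5.16; dissipated=1.465
Final charges: Q1=0.00, Q2=5.16, Q3=1.50, Q4=3.09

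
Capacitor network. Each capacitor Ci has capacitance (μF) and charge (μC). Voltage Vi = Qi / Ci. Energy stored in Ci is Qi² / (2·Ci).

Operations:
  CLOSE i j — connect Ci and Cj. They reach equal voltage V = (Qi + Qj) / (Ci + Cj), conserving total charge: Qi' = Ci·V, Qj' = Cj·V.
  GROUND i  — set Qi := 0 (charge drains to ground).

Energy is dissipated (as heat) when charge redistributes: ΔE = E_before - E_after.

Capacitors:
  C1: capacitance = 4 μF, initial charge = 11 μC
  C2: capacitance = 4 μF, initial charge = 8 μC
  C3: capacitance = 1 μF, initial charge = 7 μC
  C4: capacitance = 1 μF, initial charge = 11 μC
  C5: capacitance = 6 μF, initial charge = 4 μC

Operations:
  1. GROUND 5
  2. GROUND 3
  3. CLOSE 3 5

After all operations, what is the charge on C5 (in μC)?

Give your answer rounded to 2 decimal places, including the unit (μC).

Answer: 0.00 μC

Derivation:
Initial: C1(4μF, Q=11μC, V=2.75V), C2(4μF, Q=8μC, V=2.00V), C3(1μF, Q=7μC, V=7.00V), C4(1μF, Q=11μC, V=11.00V), C5(6μF, Q=4μC, V=0.67V)
Op 1: GROUND 5: Q5=0; energy lost=1.333
Op 2: GROUND 3: Q3=0; energy lost=24.500
Op 3: CLOSE 3-5: Q_total=0.00, C_total=7.00, V=0.00; Q3=0.00, Q5=0.00; dissipated=0.000
Final charges: Q1=11.00, Q2=8.00, Q3=0.00, Q4=11.00, Q5=0.00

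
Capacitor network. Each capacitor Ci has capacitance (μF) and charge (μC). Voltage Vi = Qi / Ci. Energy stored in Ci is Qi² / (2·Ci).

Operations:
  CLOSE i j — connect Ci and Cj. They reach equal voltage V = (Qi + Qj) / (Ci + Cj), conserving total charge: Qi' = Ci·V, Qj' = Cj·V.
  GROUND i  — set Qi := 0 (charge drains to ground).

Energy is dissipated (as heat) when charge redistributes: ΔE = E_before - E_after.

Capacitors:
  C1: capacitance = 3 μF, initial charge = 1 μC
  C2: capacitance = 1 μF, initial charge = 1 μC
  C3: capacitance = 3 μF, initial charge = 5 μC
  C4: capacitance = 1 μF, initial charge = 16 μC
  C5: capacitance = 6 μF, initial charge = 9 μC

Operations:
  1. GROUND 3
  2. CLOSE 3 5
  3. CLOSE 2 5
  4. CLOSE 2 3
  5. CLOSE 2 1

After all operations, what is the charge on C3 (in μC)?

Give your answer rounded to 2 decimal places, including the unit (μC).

Answer: 3.00 μC

Derivation:
Initial: C1(3μF, Q=1μC, V=0.33V), C2(1μF, Q=1μC, V=1.00V), C3(3μF, Q=5μC, V=1.67V), C4(1μF, Q=16μC, V=16.00V), C5(6μF, Q=9μC, V=1.50V)
Op 1: GROUND 3: Q3=0; energy lost=4.167
Op 2: CLOSE 3-5: Q_total=9.00, C_total=9.00, V=1.00; Q3=3.00, Q5=6.00; dissipated=2.250
Op 3: CLOSE 2-5: Q_total=7.00, C_total=7.00, V=1.00; Q2=1.00, Q5=6.00; dissipated=0.000
Op 4: CLOSE 2-3: Q_total=4.00, C_total=4.00, V=1.00; Q2=1.00, Q3=3.00; dissipated=0.000
Op 5: CLOSE 2-1: Q_total=2.00, C_total=4.00, V=0.50; Q2=0.50, Q1=1.50; dissipated=0.167
Final charges: Q1=1.50, Q2=0.50, Q3=3.00, Q4=16.00, Q5=6.00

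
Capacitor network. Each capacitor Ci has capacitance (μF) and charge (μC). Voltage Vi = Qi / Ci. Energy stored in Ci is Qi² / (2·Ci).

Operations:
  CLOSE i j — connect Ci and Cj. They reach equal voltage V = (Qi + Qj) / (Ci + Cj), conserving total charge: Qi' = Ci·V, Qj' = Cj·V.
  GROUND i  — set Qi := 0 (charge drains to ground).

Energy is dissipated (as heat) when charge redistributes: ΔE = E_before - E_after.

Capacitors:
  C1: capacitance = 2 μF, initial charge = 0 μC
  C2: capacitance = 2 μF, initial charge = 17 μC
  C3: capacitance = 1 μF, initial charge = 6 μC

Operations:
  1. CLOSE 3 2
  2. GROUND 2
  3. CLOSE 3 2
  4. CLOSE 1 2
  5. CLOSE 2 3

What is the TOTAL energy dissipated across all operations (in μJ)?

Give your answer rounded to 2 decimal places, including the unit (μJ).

Initial: C1(2μF, Q=0μC, V=0.00V), C2(2μF, Q=17μC, V=8.50V), C3(1μF, Q=6μC, V=6.00V)
Op 1: CLOSE 3-2: Q_total=23.00, C_total=3.00, V=7.67; Q3=7.67, Q2=15.33; dissipated=2.083
Op 2: GROUND 2: Q2=0; energy lost=58.778
Op 3: CLOSE 3-2: Q_total=7.67, C_total=3.00, V=2.56; Q3=2.56, Q2=5.11; dissipated=19.593
Op 4: CLOSE 1-2: Q_total=5.11, C_total=4.00, V=1.28; Q1=2.56, Q2=2.56; dissipated=3.265
Op 5: CLOSE 2-3: Q_total=5.11, C_total=3.00, V=1.70; Q2=3.41, Q3=1.70; dissipated=0.544
Total dissipated: 84.263 μJ

Answer: 84.26 μJ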